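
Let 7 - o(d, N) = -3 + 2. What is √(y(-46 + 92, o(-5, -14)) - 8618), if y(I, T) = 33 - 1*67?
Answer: 2*I*√2163 ≈ 93.016*I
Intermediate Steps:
o(d, N) = 8 (o(d, N) = 7 - (-3 + 2) = 7 - 1*(-1) = 7 + 1 = 8)
y(I, T) = -34 (y(I, T) = 33 - 67 = -34)
√(y(-46 + 92, o(-5, -14)) - 8618) = √(-34 - 8618) = √(-8652) = 2*I*√2163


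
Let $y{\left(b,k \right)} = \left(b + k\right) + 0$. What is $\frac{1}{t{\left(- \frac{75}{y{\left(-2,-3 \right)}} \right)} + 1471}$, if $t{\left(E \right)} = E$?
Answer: $\frac{1}{1486} \approx 0.00067295$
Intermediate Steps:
$y{\left(b,k \right)} = b + k$
$\frac{1}{t{\left(- \frac{75}{y{\left(-2,-3 \right)}} \right)} + 1471} = \frac{1}{- \frac{75}{-2 - 3} + 1471} = \frac{1}{- \frac{75}{-5} + 1471} = \frac{1}{\left(-75\right) \left(- \frac{1}{5}\right) + 1471} = \frac{1}{15 + 1471} = \frac{1}{1486}$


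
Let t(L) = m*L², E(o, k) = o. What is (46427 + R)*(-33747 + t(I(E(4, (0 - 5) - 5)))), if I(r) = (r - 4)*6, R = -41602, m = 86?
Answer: -162829275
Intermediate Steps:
I(r) = -24 + 6*r (I(r) = (-4 + r)*6 = -24 + 6*r)
t(L) = 86*L²
(46427 + R)*(-33747 + t(I(E(4, (0 - 5) - 5)))) = (46427 - 41602)*(-33747 + 86*(-24 + 6*4)²) = 4825*(-33747 + 86*(-24 + 24)²) = 4825*(-33747 + 86*0²) = 4825*(-33747 + 86*0) = 4825*(-33747 + 0) = 4825*(-33747) = -162829275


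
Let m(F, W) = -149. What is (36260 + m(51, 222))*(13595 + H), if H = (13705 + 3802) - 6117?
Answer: 902233335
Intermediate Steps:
H = 11390 (H = 17507 - 6117 = 11390)
(36260 + m(51, 222))*(13595 + H) = (36260 - 149)*(13595 + 11390) = 36111*24985 = 902233335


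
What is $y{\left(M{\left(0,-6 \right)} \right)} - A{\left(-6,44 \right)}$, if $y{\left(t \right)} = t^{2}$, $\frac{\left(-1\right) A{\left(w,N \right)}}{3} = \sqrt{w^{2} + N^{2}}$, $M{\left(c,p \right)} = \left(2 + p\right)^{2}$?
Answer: $256 + 6 \sqrt{493} \approx 389.22$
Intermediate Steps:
$A{\left(w,N \right)} = - 3 \sqrt{N^{2} + w^{2}}$ ($A{\left(w,N \right)} = - 3 \sqrt{w^{2} + N^{2}} = - 3 \sqrt{N^{2} + w^{2}}$)
$y{\left(M{\left(0,-6 \right)} \right)} - A{\left(-6,44 \right)} = \left(\left(2 - 6\right)^{2}\right)^{2} - - 3 \sqrt{44^{2} + \left(-6\right)^{2}} = \left(\left(-4\right)^{2}\right)^{2} - - 3 \sqrt{1936 + 36} = 16^{2} - - 3 \sqrt{1972} = 256 - - 3 \cdot 2 \sqrt{493} = 256 - - 6 \sqrt{493} = 256 + 6 \sqrt{493}$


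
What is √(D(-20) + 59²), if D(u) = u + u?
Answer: √3441 ≈ 58.660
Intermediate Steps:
D(u) = 2*u
√(D(-20) + 59²) = √(2*(-20) + 59²) = √(-40 + 3481) = √3441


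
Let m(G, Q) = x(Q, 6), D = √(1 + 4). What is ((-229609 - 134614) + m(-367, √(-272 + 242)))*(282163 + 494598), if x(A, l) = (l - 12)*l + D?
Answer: -282942185099 + 776761*√5 ≈ -2.8294e+11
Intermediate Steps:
D = √5 ≈ 2.2361
x(A, l) = √5 + l*(-12 + l) (x(A, l) = (l - 12)*l + √5 = (-12 + l)*l + √5 = l*(-12 + l) + √5 = √5 + l*(-12 + l))
m(G, Q) = -36 + √5 (m(G, Q) = √5 + 6² - 12*6 = √5 + 36 - 72 = -36 + √5)
((-229609 - 134614) + m(-367, √(-272 + 242)))*(282163 + 494598) = ((-229609 - 134614) + (-36 + √5))*(282163 + 494598) = (-364223 + (-36 + √5))*776761 = (-364259 + √5)*776761 = -282942185099 + 776761*√5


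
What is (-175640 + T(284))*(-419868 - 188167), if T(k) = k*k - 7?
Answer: 57757852685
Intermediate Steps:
T(k) = -7 + k**2 (T(k) = k**2 - 7 = -7 + k**2)
(-175640 + T(284))*(-419868 - 188167) = (-175640 + (-7 + 284**2))*(-419868 - 188167) = (-175640 + (-7 + 80656))*(-608035) = (-175640 + 80649)*(-608035) = -94991*(-608035) = 57757852685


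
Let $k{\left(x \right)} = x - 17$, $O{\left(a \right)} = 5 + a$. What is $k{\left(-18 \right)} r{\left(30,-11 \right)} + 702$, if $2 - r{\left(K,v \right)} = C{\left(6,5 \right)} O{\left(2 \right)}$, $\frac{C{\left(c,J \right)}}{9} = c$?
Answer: $13862$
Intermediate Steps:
$C{\left(c,J \right)} = 9 c$
$k{\left(x \right)} = -17 + x$ ($k{\left(x \right)} = x - 17 = -17 + x$)
$r{\left(K,v \right)} = -376$ ($r{\left(K,v \right)} = 2 - 9 \cdot 6 \left(5 + 2\right) = 2 - 54 \cdot 7 = 2 - 378 = -376$)
$k{\left(-18 \right)} r{\left(30,-11 \right)} + 702 = \left(-17 - 18\right) \left(-376\right) + 702 = \left(-35\right) \left(-376\right) + 702 = 13160 + 702 = 13862$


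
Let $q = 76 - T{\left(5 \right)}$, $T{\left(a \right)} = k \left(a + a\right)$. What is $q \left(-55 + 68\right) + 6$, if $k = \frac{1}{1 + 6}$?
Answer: $\frac{6828}{7} \approx 975.43$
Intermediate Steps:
$k = \frac{1}{7} \approx 0.14286$
$T{\left(a \right)} = \frac{2 a}{7}$ ($T{\left(a \right)} = \frac{a + a}{7} = \frac{2 a}{7}$)
$q = \frac{522}{7}$ ($q = 76 - \frac{2}{7} \cdot 5 = 76 - \frac{10}{7} = \frac{522}{7} \approx 74.571$)
$q \left(-55 + 68\right) + 6 = \frac{522 \left(-55 + 68\right)}{7} + 6 = \frac{522}{7} \cdot 13 + 6 = \frac{6786}{7} + 6 = \frac{6828}{7}$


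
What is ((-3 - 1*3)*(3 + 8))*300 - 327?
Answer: -20127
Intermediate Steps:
((-3 - 1*3)*(3 + 8))*300 - 327 = ((-3 - 3)*11)*300 - 327 = -6*11*300 - 327 = -66*300 - 327 = -19800 - 327 = -20127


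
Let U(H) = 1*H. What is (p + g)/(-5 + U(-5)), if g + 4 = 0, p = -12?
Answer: 8/5 ≈ 1.6000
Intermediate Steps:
U(H) = H
g = -4 (g = -4 + 0 = -4)
(p + g)/(-5 + U(-5)) = (-12 - 4)/(-5 - 5) = -16/(-10) = -⅒*(-16) = 8/5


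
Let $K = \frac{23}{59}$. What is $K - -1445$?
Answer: $\frac{85278}{59} \approx 1445.4$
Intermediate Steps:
$K = \frac{23}{59}$ ($K = 23 \cdot \frac{1}{59} = \frac{23}{59} \approx 0.38983$)
$K - -1445 = \frac{23}{59} - -1445 = \frac{23}{59} + 1445 = \frac{85278}{59}$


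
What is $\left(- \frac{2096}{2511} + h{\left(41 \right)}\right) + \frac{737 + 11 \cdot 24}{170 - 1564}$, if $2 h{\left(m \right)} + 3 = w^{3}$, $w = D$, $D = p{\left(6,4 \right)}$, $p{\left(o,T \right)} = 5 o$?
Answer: $\frac{23621911582}{1750167} \approx 13497.0$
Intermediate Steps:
$D = 30$ ($D = 5 \cdot 6 = 30$)
$w = 30$
$h{\left(m \right)} = \frac{26997}{2}$ ($h{\left(m \right)} = - \frac{3}{2} + \frac{30^{3}}{2} = - \frac{3}{2} + \frac{1}{2} \cdot 27000 = - \frac{3}{2} + 13500 = \frac{26997}{2}$)
$\left(- \frac{2096}{2511} + h{\left(41 \right)}\right) + \frac{737 + 11 \cdot 24}{170 - 1564} = \left(- \frac{2096}{2511} + \frac{26997}{2}\right) + \frac{737 + 11 \cdot 24}{170 - 1564} = \left(\left(-2096\right) \frac{1}{2511} + \frac{26997}{2}\right) + \frac{737 + 264}{-1394} = \left(- \frac{2096}{2511} + \frac{26997}{2}\right) + 1001 \left(- \frac{1}{1394}\right) = \frac{67785275}{5022} - \frac{1001}{1394} = \frac{23621911582}{1750167}$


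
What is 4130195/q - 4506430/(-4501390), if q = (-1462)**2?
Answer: 2822386023597/962146904716 ≈ 2.9334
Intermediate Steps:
q = 2137444
4130195/q - 4506430/(-4501390) = 4130195/2137444 - 4506430/(-4501390) = 4130195*(1/2137444) - 4506430*(-1/4501390) = 4130195/2137444 + 450643/450139 = 2822386023597/962146904716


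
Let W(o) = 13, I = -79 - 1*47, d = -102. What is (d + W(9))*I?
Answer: 11214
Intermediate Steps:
I = -126 (I = -79 - 47 = -126)
(d + W(9))*I = (-102 + 13)*(-126) = -89*(-126) = 11214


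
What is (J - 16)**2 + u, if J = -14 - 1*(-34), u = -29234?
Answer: -29218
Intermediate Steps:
J = 20 (J = -14 + 34 = 20)
(J - 16)**2 + u = (20 - 16)**2 - 29234 = 4**2 - 29234 = 16 - 29234 = -29218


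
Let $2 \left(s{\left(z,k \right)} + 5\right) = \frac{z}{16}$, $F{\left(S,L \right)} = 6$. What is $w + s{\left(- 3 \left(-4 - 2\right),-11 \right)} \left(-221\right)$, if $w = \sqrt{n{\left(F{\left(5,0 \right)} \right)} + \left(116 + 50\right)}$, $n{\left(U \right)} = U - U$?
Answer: $\frac{15691}{16} + \sqrt{166} \approx 993.57$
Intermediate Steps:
$n{\left(U \right)} = 0$
$s{\left(z,k \right)} = -5 + \frac{z}{32}$ ($s{\left(z,k \right)} = -5 + \frac{z \frac{1}{16}}{2} = -5 + \frac{\frac{1}{16} z}{2} = -5 + \frac{z}{32}$)
$w = \sqrt{166}$ ($w = \sqrt{0 + \left(116 + 50\right)} = \sqrt{0 + 166} = \sqrt{166} \approx 12.884$)
$w + s{\left(- 3 \left(-4 - 2\right),-11 \right)} \left(-221\right) = \sqrt{166} + \left(-5 + \frac{\left(-3\right) \left(-4 - 2\right)}{32}\right) \left(-221\right) = \sqrt{166} + \left(-5 + \frac{\left(-3\right) \left(-6\right)}{32}\right) \left(-221\right) = \sqrt{166} + \left(-5 + \frac{1}{32} \cdot 18\right) \left(-221\right) = \sqrt{166} + \left(-5 + \frac{9}{16}\right) \left(-221\right) = \sqrt{166} - - \frac{15691}{16} = \sqrt{166} + \frac{15691}{16} = \frac{15691}{16} + \sqrt{166}$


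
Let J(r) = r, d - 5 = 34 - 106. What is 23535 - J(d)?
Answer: 23602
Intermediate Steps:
d = -67 (d = 5 + (34 - 106) = 5 - 72 = -67)
23535 - J(d) = 23535 - 1*(-67) = 23535 + 67 = 23602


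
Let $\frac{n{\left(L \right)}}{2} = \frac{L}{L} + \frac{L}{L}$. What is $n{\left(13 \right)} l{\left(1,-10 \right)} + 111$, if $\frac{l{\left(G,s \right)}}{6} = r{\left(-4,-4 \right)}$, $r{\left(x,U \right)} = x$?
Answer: $15$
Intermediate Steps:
$l{\left(G,s \right)} = -24$ ($l{\left(G,s \right)} = 6 \left(-4\right) = -24$)
$n{\left(L \right)} = 4$ ($n{\left(L \right)} = 2 \left(\frac{L}{L} + \frac{L}{L}\right) = 2 \left(1 + 1\right) = 2 \cdot 2 = 4$)
$n{\left(13 \right)} l{\left(1,-10 \right)} + 111 = 4 \left(-24\right) + 111 = -96 + 111 = 15$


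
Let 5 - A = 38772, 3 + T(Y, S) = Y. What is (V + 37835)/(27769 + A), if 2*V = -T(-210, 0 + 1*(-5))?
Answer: -75883/21996 ≈ -3.4499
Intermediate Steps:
T(Y, S) = -3 + Y
A = -38767 (A = 5 - 1*38772 = 5 - 38772 = -38767)
V = 213/2 (V = (-(-3 - 210))/2 = (-1*(-213))/2 = (1/2)*213 = 213/2 ≈ 106.50)
(V + 37835)/(27769 + A) = (213/2 + 37835)/(27769 - 38767) = (75883/2)/(-10998) = (75883/2)*(-1/10998) = -75883/21996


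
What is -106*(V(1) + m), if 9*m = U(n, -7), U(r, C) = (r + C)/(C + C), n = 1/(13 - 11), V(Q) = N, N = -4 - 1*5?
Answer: 119515/126 ≈ 948.53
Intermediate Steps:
N = -9 (N = -4 - 5 = -9)
V(Q) = -9
n = 1/2 ≈ 0.50000
U(r, C) = (C + r)/(2*C) (U(r, C) = (C + r)/((2*C)) = (C + r)*(1/(2*C)) = (C + r)/(2*C))
m = 13/252 (m = ((1/2)*(-7 + 1/2)/(-7))/9 = ((1/2)*(-1/7)*(-13/2))/9 = (1/9)*(13/28) = 13/252 ≈ 0.051587)
-106*(V(1) + m) = -106*(-9 + 13/252) = -106*(-2255/252) = 119515/126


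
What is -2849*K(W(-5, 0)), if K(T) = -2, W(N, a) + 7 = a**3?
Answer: 5698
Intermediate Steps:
W(N, a) = -7 + a**3
-2849*K(W(-5, 0)) = -2849*(-2) = 5698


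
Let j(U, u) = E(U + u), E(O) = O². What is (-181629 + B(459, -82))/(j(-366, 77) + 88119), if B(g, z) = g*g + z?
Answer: 2897/17164 ≈ 0.16878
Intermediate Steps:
B(g, z) = z + g² (B(g, z) = g² + z = z + g²)
j(U, u) = (U + u)²
(-181629 + B(459, -82))/(j(-366, 77) + 88119) = (-181629 + (-82 + 459²))/((-366 + 77)² + 88119) = (-181629 + (-82 + 210681))/((-289)² + 88119) = (-181629 + 210599)/(83521 + 88119) = 28970/171640 = 28970*(1/171640) = 2897/17164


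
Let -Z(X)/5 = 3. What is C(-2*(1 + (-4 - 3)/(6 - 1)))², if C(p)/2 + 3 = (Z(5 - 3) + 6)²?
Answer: 24336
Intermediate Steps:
Z(X) = -15 (Z(X) = -5*3 = -15)
C(p) = 156 (C(p) = -6 + 2*(-15 + 6)² = -6 + 2*(-9)² = -6 + 2*81 = -6 + 162 = 156)
C(-2*(1 + (-4 - 3)/(6 - 1)))² = 156² = 24336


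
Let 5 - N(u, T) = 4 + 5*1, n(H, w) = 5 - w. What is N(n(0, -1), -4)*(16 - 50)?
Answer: 136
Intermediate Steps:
N(u, T) = -4 (N(u, T) = 5 - (4 + 5*1) = 5 - (4 + 5) = 5 - 1*9 = 5 - 9 = -4)
N(n(0, -1), -4)*(16 - 50) = -4*(16 - 50) = -4*(-34) = 136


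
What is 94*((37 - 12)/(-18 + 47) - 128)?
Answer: -346578/29 ≈ -11951.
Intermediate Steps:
94*((37 - 12)/(-18 + 47) - 128) = 94*(25/29 - 128) = 94*(-3687/29) = -346578/29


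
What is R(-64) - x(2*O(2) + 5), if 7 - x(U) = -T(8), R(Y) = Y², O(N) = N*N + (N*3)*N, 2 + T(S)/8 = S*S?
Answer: 3593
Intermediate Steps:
T(S) = -16 + 8*S² (T(S) = -16 + 8*(S*S) = -16 + 8*S²)
O(N) = 4*N² (O(N) = N² + (3*N)*N = N² + 3*N² = 4*N²)
x(U) = 503 (x(U) = 7 - (-1)*(-16 + 8*8²) = 7 - (-1)*(-16 + 8*64) = 7 - (-1)*(-16 + 512) = 7 - (-1)*496 = 7 - 1*(-496) = 7 + 496 = 503)
R(-64) - x(2*O(2) + 5) = (-64)² - 1*503 = 4096 - 503 = 3593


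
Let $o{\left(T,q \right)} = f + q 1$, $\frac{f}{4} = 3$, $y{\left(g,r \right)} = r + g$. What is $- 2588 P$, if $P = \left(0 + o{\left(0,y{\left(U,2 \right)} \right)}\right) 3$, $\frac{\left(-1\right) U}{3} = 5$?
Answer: $7764$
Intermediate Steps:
$U = -15$ ($U = \left(-3\right) 5 = -15$)
$y{\left(g,r \right)} = g + r$
$f = 12$ ($f = 4 \cdot 3 = 12$)
$o{\left(T,q \right)} = 12 + q$ ($o{\left(T,q \right)} = 12 + q 1 = 12 + q$)
$P = -3$ ($P = \left(0 + \left(12 + \left(-15 + 2\right)\right)\right) 3 = \left(0 + \left(12 - 13\right)\right) 3 = \left(0 - 1\right) 3 = \left(-1\right) 3 = -3$)
$- 2588 P = \left(-2588\right) \left(-3\right) = 7764$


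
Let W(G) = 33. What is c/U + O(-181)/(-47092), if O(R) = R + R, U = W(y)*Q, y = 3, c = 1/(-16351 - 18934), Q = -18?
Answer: 948413759/123376860585 ≈ 0.0076871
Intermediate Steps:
c = -1/35285 (c = 1/(-35285) = -1/35285 ≈ -2.8341e-5)
U = -594 (U = 33*(-18) = -594)
O(R) = 2*R
c/U + O(-181)/(-47092) = -1/35285/(-594) + (2*(-181))/(-47092) = -1/35285*(-1/594) - 362*(-1/47092) = 1/20959290 + 181/23546 = 948413759/123376860585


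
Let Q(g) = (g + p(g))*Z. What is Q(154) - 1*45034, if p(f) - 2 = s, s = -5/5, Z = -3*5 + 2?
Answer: -47049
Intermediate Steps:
Z = -13 (Z = -15 + 2 = -13)
s = -1 (s = -5*1/5 = -1)
p(f) = 1 (p(f) = 2 - 1 = 1)
Q(g) = -13 - 13*g (Q(g) = (g + 1)*(-13) = (1 + g)*(-13) = -13 - 13*g)
Q(154) - 1*45034 = (-13 - 13*154) - 1*45034 = (-13 - 2002) - 45034 = -2015 - 45034 = -47049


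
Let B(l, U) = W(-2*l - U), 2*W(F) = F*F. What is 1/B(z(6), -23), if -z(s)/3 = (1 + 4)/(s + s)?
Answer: 8/2601 ≈ 0.0030757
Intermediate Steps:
z(s) = -15/(2*s) (z(s) = -3*(1 + 4)/(s + s) = -15/(2*s))
W(F) = F²/2 (W(F) = (F*F)/2 = F²/2)
B(l, U) = (-U - 2*l)²/2 (B(l, U) = (-2*l - U)²/2 = (-U - 2*l)²/2)
1/B(z(6), -23) = 1/((-23 + 2*(-15/2/6))²/2) = 1/((-23 + 2*(-15/2*⅙))²/2) = 1/((-23 + 2*(-5/4))²/2) = 1/((-23 - 5/2)²/2) = 1/((-51/2)²/2) = 1/((½)*(2601/4)) = 1/(2601/8) = 8/2601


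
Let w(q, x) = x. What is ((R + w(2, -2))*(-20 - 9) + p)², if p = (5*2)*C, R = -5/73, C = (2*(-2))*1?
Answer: 2128681/5329 ≈ 399.45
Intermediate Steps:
C = -4 (C = -4*1 = -4)
R = -5/73 (R = -5*1/73 = -5/73 ≈ -0.068493)
p = -40 (p = (5*2)*(-4) = 10*(-4) = -40)
((R + w(2, -2))*(-20 - 9) + p)² = ((-5/73 - 2)*(-20 - 9) - 40)² = (-151/73*(-29) - 40)² = (4379/73 - 40)² = (1459/73)² = 2128681/5329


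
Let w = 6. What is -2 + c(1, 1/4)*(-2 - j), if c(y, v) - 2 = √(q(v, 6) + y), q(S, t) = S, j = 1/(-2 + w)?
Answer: -13/2 - 9*√5/8 ≈ -9.0156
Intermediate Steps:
j = ¼ (j = 1/(-2 + 6) = 1/4 = ¼ ≈ 0.25000)
c(y, v) = 2 + √(v + y)
-2 + c(1, 1/4)*(-2 - j) = -2 + (2 + √(1/4 + 1))*(-2 - 1*¼) = -2 + (2 + √(¼ + 1))*(-2 - ¼) = -2 + (2 + √(5/4))*(-9/4) = -2 + (2 + √5/2)*(-9/4) = -2 + (-9/2 - 9*√5/8) = -13/2 - 9*√5/8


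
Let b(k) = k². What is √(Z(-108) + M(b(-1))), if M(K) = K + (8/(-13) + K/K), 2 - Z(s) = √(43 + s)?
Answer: √(572 - 169*I*√65)/13 ≈ 2.4626 - 1.637*I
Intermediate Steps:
Z(s) = 2 - √(43 + s)
M(K) = 5/13 + K (M(K) = K + (8*(-1/13) + 1) = K + (-8/13 + 1) = K + 5/13 = 5/13 + K)
√(Z(-108) + M(b(-1))) = √((2 - √(43 - 108)) + (5/13 + (-1)²)) = √((2 - √(-65)) + (5/13 + 1)) = √((2 - I*√65) + 18/13) = √(44/13 - I*√65)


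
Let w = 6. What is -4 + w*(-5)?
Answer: -34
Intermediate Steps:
-4 + w*(-5) = -4 + 6*(-5) = -4 - 30 = -34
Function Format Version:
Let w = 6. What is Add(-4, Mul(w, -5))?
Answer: -34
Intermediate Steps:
Add(-4, Mul(w, -5)) = Add(-4, Mul(6, -5)) = Add(-4, -30) = -34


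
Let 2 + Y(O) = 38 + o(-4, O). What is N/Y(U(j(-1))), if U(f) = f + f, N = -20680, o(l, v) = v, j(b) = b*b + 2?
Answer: -10340/21 ≈ -492.38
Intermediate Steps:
j(b) = 2 + b**2 (j(b) = b**2 + 2 = 2 + b**2)
U(f) = 2*f
Y(O) = 36 + O (Y(O) = -2 + (38 + O) = 36 + O)
N/Y(U(j(-1))) = -20680/(36 + 2*(2 + (-1)**2)) = -20680/(36 + 2*(2 + 1)) = -20680/(36 + 2*3) = -20680/(36 + 6) = -20680/42 = -20680*1/42 = -10340/21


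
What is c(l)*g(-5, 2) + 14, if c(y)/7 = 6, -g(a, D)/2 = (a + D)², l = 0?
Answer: -742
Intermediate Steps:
g(a, D) = -2*(D + a)² (g(a, D) = -2*(a + D)² = -2*(D + a)²)
c(y) = 42 (c(y) = 7*6 = 42)
c(l)*g(-5, 2) + 14 = 42*(-2*(2 - 5)²) + 14 = 42*(-2*(-3)²) + 14 = 42*(-2*9) + 14 = 42*(-18) + 14 = -756 + 14 = -742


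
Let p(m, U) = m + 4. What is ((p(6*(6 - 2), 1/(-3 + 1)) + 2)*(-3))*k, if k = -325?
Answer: 29250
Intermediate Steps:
p(m, U) = 4 + m
((p(6*(6 - 2), 1/(-3 + 1)) + 2)*(-3))*k = (((4 + 6*(6 - 2)) + 2)*(-3))*(-325) = (((4 + 6*4) + 2)*(-3))*(-325) = (((4 + 24) + 2)*(-3))*(-325) = ((28 + 2)*(-3))*(-325) = (30*(-3))*(-325) = -90*(-325) = 29250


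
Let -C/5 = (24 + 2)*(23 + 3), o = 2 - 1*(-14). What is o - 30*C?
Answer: 101416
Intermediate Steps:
o = 16 (o = 2 + 14 = 16)
C = -3380 (C = -5*(24 + 2)*(23 + 3) = -130*26 = -5*676 = -3380)
o - 30*C = 16 - 30*(-3380) = 16 + 101400 = 101416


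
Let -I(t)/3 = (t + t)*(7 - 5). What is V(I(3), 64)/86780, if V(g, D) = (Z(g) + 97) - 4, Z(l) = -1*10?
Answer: 83/86780 ≈ 0.00095644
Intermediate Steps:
Z(l) = -10
I(t) = -12*t (I(t) = -3*(t + t)*(7 - 5) = -3*2*t*2 = -12*t)
V(g, D) = 83 (V(g, D) = (-10 + 97) - 4 = 87 - 4 = 83)
V(I(3), 64)/86780 = 83/86780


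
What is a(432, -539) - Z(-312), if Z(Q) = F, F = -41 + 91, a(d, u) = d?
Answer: 382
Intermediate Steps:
F = 50
Z(Q) = 50
a(432, -539) - Z(-312) = 432 - 1*50 = 432 - 50 = 382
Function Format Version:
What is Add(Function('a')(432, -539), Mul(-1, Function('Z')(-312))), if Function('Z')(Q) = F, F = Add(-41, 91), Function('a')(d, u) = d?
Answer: 382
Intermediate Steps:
F = 50
Function('Z')(Q) = 50
Add(Function('a')(432, -539), Mul(-1, Function('Z')(-312))) = Add(432, Mul(-1, 50)) = Add(432, -50) = 382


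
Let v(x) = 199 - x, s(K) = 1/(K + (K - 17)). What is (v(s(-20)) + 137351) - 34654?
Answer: 5865073/57 ≈ 1.0290e+5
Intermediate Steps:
s(K) = 1/(-17 + 2*K) (s(K) = 1/(K + (-17 + K)) = 1/(-17 + 2*K))
(v(s(-20)) + 137351) - 34654 = ((199 - 1/(-17 + 2*(-20))) + 137351) - 34654 = ((199 - 1/(-17 - 40)) + 137351) - 34654 = ((199 - 1/(-57)) + 137351) - 34654 = ((199 - 1*(-1/57)) + 137351) - 34654 = ((199 + 1/57) + 137351) - 34654 = (11344/57 + 137351) - 34654 = 7840351/57 - 34654 = 5865073/57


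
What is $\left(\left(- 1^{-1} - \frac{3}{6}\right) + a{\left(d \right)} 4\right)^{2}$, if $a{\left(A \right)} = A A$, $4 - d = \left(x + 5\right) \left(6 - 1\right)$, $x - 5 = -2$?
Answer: $\frac{107433225}{4} \approx 2.6858 \cdot 10^{7}$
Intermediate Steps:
$x = 3$ ($x = 5 - 2 = 3$)
$d = -36$ ($d = 4 - \left(3 + 5\right) \left(6 - 1\right) = 4 - 8 \cdot 5 = 4 - 40 = -36$)
$a{\left(A \right)} = A^{2}$
$\left(\left(- 1^{-1} - \frac{3}{6}\right) + a{\left(d \right)} 4\right)^{2} = \left(\left(- 1^{-1} - \frac{3}{6}\right) + \left(-36\right)^{2} \cdot 4\right)^{2} = \left(\left(\left(-1\right) 1 - \frac{1}{2}\right) + 1296 \cdot 4\right)^{2} = \left(\left(-1 - \frac{1}{2}\right) + 5184\right)^{2} = \left(- \frac{3}{2} + 5184\right)^{2} = \left(\frac{10365}{2}\right)^{2} = \frac{107433225}{4}$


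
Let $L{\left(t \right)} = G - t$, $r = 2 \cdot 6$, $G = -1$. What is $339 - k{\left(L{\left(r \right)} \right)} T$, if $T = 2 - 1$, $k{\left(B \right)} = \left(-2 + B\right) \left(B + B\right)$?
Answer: $-51$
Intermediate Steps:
$r = 12$
$L{\left(t \right)} = -1 - t$
$k{\left(B \right)} = 2 B \left(-2 + B\right)$ ($k{\left(B \right)} = \left(-2 + B\right) 2 B = 2 B \left(-2 + B\right)$)
$T = 1$ ($T = 2 - 1 = 1$)
$339 - k{\left(L{\left(r \right)} \right)} T = 339 - 2 \left(-1 - 12\right) \left(-2 - 13\right) 1 = 339 - 2 \left(-13\right) \left(-2 - 13\right) 1 = 339 - 2 \left(-13\right) \left(-15\right) 1 = 339 - 390 \cdot 1 = 339 - 390 = -51$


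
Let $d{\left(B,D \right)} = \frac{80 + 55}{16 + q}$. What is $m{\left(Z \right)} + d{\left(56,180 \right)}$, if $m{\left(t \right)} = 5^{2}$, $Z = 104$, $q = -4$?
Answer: $\frac{145}{4} \approx 36.25$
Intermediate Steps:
$m{\left(t \right)} = 25$
$d{\left(B,D \right)} = \frac{45}{4}$ ($d{\left(B,D \right)} = \frac{80 + 55}{16 - 4} = \frac{135}{12} = 135 \cdot \frac{1}{12} = \frac{45}{4}$)
$m{\left(Z \right)} + d{\left(56,180 \right)} = 25 + \frac{45}{4} = \frac{145}{4}$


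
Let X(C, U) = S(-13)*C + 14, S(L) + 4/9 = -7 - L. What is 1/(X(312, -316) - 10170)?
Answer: -3/25268 ≈ -0.00011873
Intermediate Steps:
S(L) = -67/9 - L (S(L) = -4/9 + (-7 - L) = -67/9 - L)
X(C, U) = 14 + 50*C/9 (X(C, U) = (-67/9 - 1*(-13))*C + 14 = (-67/9 + 13)*C + 14 = 50*C/9 + 14 = 14 + 50*C/9)
1/(X(312, -316) - 10170) = 1/((14 + (50/9)*312) - 10170) = 1/((14 + 5200/3) - 10170) = 1/(5242/3 - 10170) = 1/(-25268/3) = -3/25268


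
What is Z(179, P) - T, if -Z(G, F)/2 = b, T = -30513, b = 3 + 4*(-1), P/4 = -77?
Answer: 30515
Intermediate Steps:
P = -308 (P = 4*(-77) = -308)
b = -1 (b = 3 - 4 = -1)
Z(G, F) = 2 (Z(G, F) = -2*(-1) = 2)
Z(179, P) - T = 2 - 1*(-30513) = 2 + 30513 = 30515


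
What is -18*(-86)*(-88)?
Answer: -136224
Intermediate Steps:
-18*(-86)*(-88) = 1548*(-88) = -136224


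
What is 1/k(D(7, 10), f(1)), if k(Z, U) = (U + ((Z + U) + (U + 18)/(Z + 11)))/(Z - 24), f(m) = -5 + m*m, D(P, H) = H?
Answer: -21/4 ≈ -5.2500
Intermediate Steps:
f(m) = -5 + m²
k(Z, U) = (Z + 2*U + (18 + U)/(11 + Z))/(-24 + Z) (k(Z, U) = (U + ((U + Z) + (18 + U)/(11 + Z)))/(-24 + Z) = (U + (U + Z + (18 + U)/(11 + Z)))/(-24 + Z) = (Z + 2*U + (18 + U)/(11 + Z))/(-24 + Z))
1/k(D(7, 10), f(1)) = 1/((18 + 10² + 11*10 + 23*(-5 + 1²) + 2*(-5 + 1²)*10)/(-264 + 10² - 13*10)) = 1/((18 + 100 + 110 + 23*(-5 + 1) + 2*(-5 + 1)*10)/(-264 + 100 - 130)) = 1/((18 + 100 + 110 + 23*(-4) + 2*(-4)*10)/(-294)) = 1/(-(18 + 100 + 110 - 92 - 80)/294) = 1/(-1/294*56) = 1/(-4/21) = -21/4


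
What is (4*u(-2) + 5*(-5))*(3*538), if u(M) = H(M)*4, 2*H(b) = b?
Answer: -66174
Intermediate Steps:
H(b) = b/2
u(M) = 2*M (u(M) = (M/2)*4 = 2*M)
(4*u(-2) + 5*(-5))*(3*538) = (4*(2*(-2)) + 5*(-5))*(3*538) = (4*(-4) - 25)*1614 = (-16 - 25)*1614 = -41*1614 = -66174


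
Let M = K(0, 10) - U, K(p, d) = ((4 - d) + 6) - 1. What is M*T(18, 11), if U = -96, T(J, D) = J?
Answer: 1710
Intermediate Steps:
K(p, d) = 9 - d (K(p, d) = (10 - d) - 1 = 9 - d)
M = 95 (M = (9 - 1*10) - 1*(-96) = (9 - 10) + 96 = -1 + 96 = 95)
M*T(18, 11) = 95*18 = 1710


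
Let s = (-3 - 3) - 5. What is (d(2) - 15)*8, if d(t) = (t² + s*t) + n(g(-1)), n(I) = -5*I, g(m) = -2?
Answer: -184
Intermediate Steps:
s = -11 (s = -6 - 5 = -11)
d(t) = 10 + t² - 11*t (d(t) = (t² - 11*t) - 5*(-2) = (t² - 11*t) + 10 = 10 + t² - 11*t)
(d(2) - 15)*8 = ((10 + 2² - 11*2) - 15)*8 = ((10 + 4 - 22) - 15)*8 = (-8 - 15)*8 = -23*8 = -184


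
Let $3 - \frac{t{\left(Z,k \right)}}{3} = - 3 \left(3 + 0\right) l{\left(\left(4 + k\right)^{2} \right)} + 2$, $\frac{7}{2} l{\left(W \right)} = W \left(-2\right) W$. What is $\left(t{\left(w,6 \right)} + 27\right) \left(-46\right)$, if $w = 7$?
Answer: $\frac{49670340}{7} \approx 7.0958 \cdot 10^{6}$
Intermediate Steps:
$l{\left(W \right)} = - \frac{4 W^{2}}{7}$ ($l{\left(W \right)} = \frac{2 W \left(-2\right) W}{7} = \frac{2 - 2 W W}{7} = \frac{2 \left(- 2 W^{2}\right)}{7} = - \frac{4 W^{2}}{7}$)
$t{\left(Z,k \right)} = 3 - \frac{108 \left(4 + k\right)^{4}}{7}$ ($t{\left(Z,k \right)} = 9 - 3 \left(- 3 \left(3 + 0\right) \left(- \frac{4 \left(\left(4 + k\right)^{2}\right)^{2}}{7}\right) + 2\right) = 9 - 3 \left(\left(-3\right) 3 \left(- \frac{4 \left(4 + k\right)^{4}}{7}\right) + 2\right) = 9 - 3 \left(- 9 \left(- \frac{4 \left(4 + k\right)^{4}}{7}\right) + 2\right) = 9 - 3 \left(\frac{36 \left(4 + k\right)^{4}}{7} + 2\right) = 9 - 3 \left(2 + \frac{36 \left(4 + k\right)^{4}}{7}\right) = 9 - \left(6 + \frac{108 \left(4 + k\right)^{4}}{7}\right) = 3 - \frac{108 \left(4 + k\right)^{4}}{7}$)
$\left(t{\left(w,6 \right)} + 27\right) \left(-46\right) = \left(\left(3 - \frac{108 \left(4 + 6\right)^{4}}{7}\right) + 27\right) \left(-46\right) = \left(\left(3 - \frac{108 \cdot 10^{4}}{7}\right) + 27\right) \left(-46\right) = \left(\left(3 - \frac{1080000}{7}\right) + 27\right) \left(-46\right) = \left(- \frac{1079979}{7} + 27\right) \left(-46\right) = \left(- \frac{1079790}{7}\right) \left(-46\right) = \frac{49670340}{7}$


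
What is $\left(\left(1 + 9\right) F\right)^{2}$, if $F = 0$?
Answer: $0$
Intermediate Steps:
$\left(\left(1 + 9\right) F\right)^{2} = \left(\left(1 + 9\right) 0\right)^{2} = \left(10 \cdot 0\right)^{2} = 0^{2} = 0$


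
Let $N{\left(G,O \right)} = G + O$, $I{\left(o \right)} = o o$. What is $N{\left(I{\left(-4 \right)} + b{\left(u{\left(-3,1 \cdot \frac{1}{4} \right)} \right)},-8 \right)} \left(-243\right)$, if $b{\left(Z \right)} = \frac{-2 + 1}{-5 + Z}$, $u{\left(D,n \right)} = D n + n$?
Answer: $- \frac{21870}{11} \approx -1988.2$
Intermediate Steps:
$u{\left(D,n \right)} = n + D n$
$b{\left(Z \right)} = - \frac{1}{-5 + Z}$
$I{\left(o \right)} = o^{2}$
$N{\left(I{\left(-4 \right)} + b{\left(u{\left(-3,1 \cdot \frac{1}{4} \right)} \right)},-8 \right)} \left(-243\right) = \left(\left(\left(-4\right)^{2} - \frac{1}{-5 + 1 \cdot \frac{1}{4} \left(1 - 3\right)}\right) - 8\right) \left(-243\right) = \left(\left(16 - \frac{1}{-5 + 1 \cdot \frac{1}{4} \left(-2\right)}\right) - 8\right) \left(-243\right) = \left(\left(16 - \frac{1}{-5 + \frac{1}{4} \left(-2\right)}\right) - 8\right) \left(-243\right) = \left(\left(16 - \frac{1}{-5 - \frac{1}{2}}\right) - 8\right) \left(-243\right) = \left(\left(16 - \frac{1}{- \frac{11}{2}}\right) - 8\right) \left(-243\right) = \left(\left(16 - - \frac{2}{11}\right) - 8\right) \left(-243\right) = \left(\left(16 + \frac{2}{11}\right) - 8\right) \left(-243\right) = \left(\frac{178}{11} - 8\right) \left(-243\right) = \frac{90}{11} \left(-243\right) = - \frac{21870}{11}$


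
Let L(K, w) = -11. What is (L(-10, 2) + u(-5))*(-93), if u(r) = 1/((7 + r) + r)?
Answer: 1054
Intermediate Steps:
u(r) = 1/(7 + 2*r)
(L(-10, 2) + u(-5))*(-93) = (-11 + 1/(7 + 2*(-5)))*(-93) = (-11 + 1/(7 - 10))*(-93) = (-11 + 1/(-3))*(-93) = (-11 - 1/3)*(-93) = -34/3*(-93) = 1054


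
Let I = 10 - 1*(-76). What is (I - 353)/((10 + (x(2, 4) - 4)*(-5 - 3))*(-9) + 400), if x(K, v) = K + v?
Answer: -267/454 ≈ -0.58811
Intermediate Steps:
I = 86 (I = 10 + 76 = 86)
(I - 353)/((10 + (x(2, 4) - 4)*(-5 - 3))*(-9) + 400) = (86 - 353)/((10 + ((2 + 4) - 4)*(-5 - 3))*(-9) + 400) = -267/((10 + (6 - 4)*(-8))*(-9) + 400) = -267/((10 + 2*(-8))*(-9) + 400) = -267/((10 - 16)*(-9) + 400) = -267/(-6*(-9) + 400) = -267/(54 + 400) = -267/454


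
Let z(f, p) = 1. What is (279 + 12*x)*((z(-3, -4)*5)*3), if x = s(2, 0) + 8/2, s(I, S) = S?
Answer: 4905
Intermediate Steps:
x = 4 (x = 0 + 8/2 = 0 + 8*(½) = 0 + 4 = 4)
(279 + 12*x)*((z(-3, -4)*5)*3) = (279 + 12*4)*((1*5)*3) = (279 + 48)*(5*3) = 327*15 = 4905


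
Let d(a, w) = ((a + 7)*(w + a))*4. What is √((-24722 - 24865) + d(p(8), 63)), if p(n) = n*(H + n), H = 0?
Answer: I*√13519 ≈ 116.27*I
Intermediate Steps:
p(n) = n² (p(n) = n*(0 + n) = n*n = n²)
d(a, w) = 4*(7 + a)*(a + w) (d(a, w) = ((7 + a)*(a + w))*4 = 4*(7 + a)*(a + w))
√((-24722 - 24865) + d(p(8), 63)) = √((-24722 - 24865) + (4*(8²)² + 28*8² + 28*63 + 4*8²*63)) = √(-49587 + (4*64² + 28*64 + 1764 + 4*64*63)) = √(-49587 + (4*4096 + 1792 + 1764 + 16128)) = √(-49587 + (16384 + 1792 + 1764 + 16128)) = √(-49587 + 36068) = √(-13519) = I*√13519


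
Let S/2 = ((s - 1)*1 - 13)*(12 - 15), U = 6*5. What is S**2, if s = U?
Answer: 9216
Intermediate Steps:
U = 30
s = 30
S = -96 (S = 2*(((30 - 1)*1 - 13)*(12 - 15)) = 2*((29*1 - 13)*(-3)) = 2*((29 - 13)*(-3)) = 2*(16*(-3)) = 2*(-48) = -96)
S**2 = (-96)**2 = 9216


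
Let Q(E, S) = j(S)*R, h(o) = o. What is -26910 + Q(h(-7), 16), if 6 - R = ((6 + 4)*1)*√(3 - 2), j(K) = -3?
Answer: -26898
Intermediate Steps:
R = -4 (R = 6 - (6 + 4)*1*√(3 - 2) = 6 - 10*1*√1 = 6 - 10 = -4)
Q(E, S) = 12 (Q(E, S) = -3*(-4) = 12)
-26910 + Q(h(-7), 16) = -26910 + 12 = -26898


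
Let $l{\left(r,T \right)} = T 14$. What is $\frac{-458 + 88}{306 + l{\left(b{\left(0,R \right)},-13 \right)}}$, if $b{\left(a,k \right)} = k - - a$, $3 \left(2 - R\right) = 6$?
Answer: $- \frac{185}{62} \approx -2.9839$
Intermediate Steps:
$R = 0$ ($R = 2 - 2 = 0$)
$b{\left(a,k \right)} = a + k$ ($b{\left(a,k \right)} = k + a = a + k$)
$l{\left(r,T \right)} = 14 T$
$\frac{-458 + 88}{306 + l{\left(b{\left(0,R \right)},-13 \right)}} = \frac{-458 + 88}{306 + 14 \left(-13\right)} = - \frac{370}{306 - 182} = - \frac{370}{124} = \left(-370\right) \frac{1}{124} = - \frac{185}{62}$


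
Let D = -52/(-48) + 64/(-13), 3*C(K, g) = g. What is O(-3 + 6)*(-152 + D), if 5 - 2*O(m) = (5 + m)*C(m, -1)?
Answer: -559153/936 ≈ -597.39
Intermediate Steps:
C(K, g) = g/3
O(m) = 10/3 + m/6 (O(m) = 5/2 - (5 + m)*(⅓)*(-1)/2 = 5/2 - (5 + m)*(-1)/(2*3) = 5/2 - (-5/3 - m/3)/2 = 5/2 + (⅚ + m/6) = 10/3 + m/6)
D = -599/156 (D = -52*(-1/48) + 64*(-1/13) = 13/12 - 64/13 = -599/156 ≈ -3.8397)
O(-3 + 6)*(-152 + D) = (10/3 + (-3 + 6)/6)*(-152 - 599/156) = (10/3 + (⅙)*3)*(-24311/156) = (10/3 + ½)*(-24311/156) = (23/6)*(-24311/156) = -559153/936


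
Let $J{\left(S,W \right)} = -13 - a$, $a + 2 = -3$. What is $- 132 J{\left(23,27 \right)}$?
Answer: $1056$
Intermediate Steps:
$a = -5$ ($a = -2 - 3 = -5$)
$J{\left(S,W \right)} = -8$ ($J{\left(S,W \right)} = -13 - -5 = -13 + 5 = -8$)
$- 132 J{\left(23,27 \right)} = \left(-132\right) \left(-8\right) = 1056$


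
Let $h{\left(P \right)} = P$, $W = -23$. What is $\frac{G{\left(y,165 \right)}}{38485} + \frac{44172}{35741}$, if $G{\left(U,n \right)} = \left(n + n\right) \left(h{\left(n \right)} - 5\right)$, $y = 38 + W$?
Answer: $\frac{717416844}{275098477} \approx 2.6079$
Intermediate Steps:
$y = 15$ ($y = 38 - 23 = 15$)
$G{\left(U,n \right)} = 2 n \left(-5 + n\right)$ ($G{\left(U,n \right)} = \left(n + n\right) \left(n - 5\right) = 2 n \left(n - 5\right) = 2 n \left(-5 + n\right)$)
$\frac{G{\left(y,165 \right)}}{38485} + \frac{44172}{35741} = \frac{2 \cdot 165 \left(-5 + 165\right)}{38485} + \frac{44172}{35741} = 2 \cdot 165 \cdot 160 \cdot \frac{1}{38485} + 44172 \cdot \frac{1}{35741} = 52800 \cdot \frac{1}{38485} + \frac{44172}{35741} = \frac{10560}{7697} + \frac{44172}{35741} = \frac{717416844}{275098477}$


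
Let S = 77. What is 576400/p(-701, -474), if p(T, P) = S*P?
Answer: -26200/1659 ≈ -15.793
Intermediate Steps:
p(T, P) = 77*P
576400/p(-701, -474) = 576400/((77*(-474))) = 576400/(-36498) = 576400*(-1/36498) = -26200/1659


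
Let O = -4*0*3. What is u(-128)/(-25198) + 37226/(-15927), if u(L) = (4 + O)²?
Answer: -469137790/200664273 ≈ -2.3379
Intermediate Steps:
O = 0 (O = 0*3 = 0)
u(L) = 16 (u(L) = (4 + 0)² = 4² = 16)
u(-128)/(-25198) + 37226/(-15927) = 16/(-25198) + 37226/(-15927) = 16*(-1/25198) + 37226*(-1/15927) = -8/12599 - 37226/15927 = -469137790/200664273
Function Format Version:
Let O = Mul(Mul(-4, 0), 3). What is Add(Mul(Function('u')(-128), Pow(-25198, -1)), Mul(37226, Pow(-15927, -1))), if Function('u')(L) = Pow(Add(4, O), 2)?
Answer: Rational(-469137790, 200664273) ≈ -2.3379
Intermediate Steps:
O = 0 (O = Mul(0, 3) = 0)
Function('u')(L) = 16 (Function('u')(L) = Pow(Add(4, 0), 2) = Pow(4, 2) = 16)
Add(Mul(Function('u')(-128), Pow(-25198, -1)), Mul(37226, Pow(-15927, -1))) = Add(Mul(16, Pow(-25198, -1)), Mul(37226, Pow(-15927, -1))) = Add(Mul(16, Rational(-1, 25198)), Mul(37226, Rational(-1, 15927))) = Add(Rational(-8, 12599), Rational(-37226, 15927)) = Rational(-469137790, 200664273)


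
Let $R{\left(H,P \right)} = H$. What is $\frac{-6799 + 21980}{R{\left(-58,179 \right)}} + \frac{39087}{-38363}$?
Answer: $- \frac{584655749}{2225054} \approx -262.76$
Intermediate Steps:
$\frac{-6799 + 21980}{R{\left(-58,179 \right)}} + \frac{39087}{-38363} = \frac{-6799 + 21980}{-58} + \frac{39087}{-38363} = 15181 \left(- \frac{1}{58}\right) + 39087 \left(- \frac{1}{38363}\right) = - \frac{15181}{58} - \frac{39087}{38363} = - \frac{584655749}{2225054}$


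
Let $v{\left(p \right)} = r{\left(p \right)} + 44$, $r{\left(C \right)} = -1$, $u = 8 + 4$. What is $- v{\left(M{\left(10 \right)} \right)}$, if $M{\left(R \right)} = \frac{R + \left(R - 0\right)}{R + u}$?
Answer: $-43$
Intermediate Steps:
$u = 12$
$M{\left(R \right)} = \frac{2 R}{12 + R}$ ($M{\left(R \right)} = \frac{R + \left(R - 0\right)}{R + 12} = \frac{R + \left(R + 0\right)}{12 + R} = \frac{R + R}{12 + R} = \frac{2 R}{12 + R}$)
$v{\left(p \right)} = 43$ ($v{\left(p \right)} = -1 + 44 = 43$)
$- v{\left(M{\left(10 \right)} \right)} = \left(-1\right) 43 = -43$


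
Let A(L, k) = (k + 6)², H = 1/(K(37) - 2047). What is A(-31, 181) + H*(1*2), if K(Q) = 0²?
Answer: 71581541/2047 ≈ 34969.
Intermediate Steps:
K(Q) = 0
H = -1/2047 (H = 1/(0 - 2047) = 1/(-2047) = -1/2047 ≈ -0.00048852)
A(L, k) = (6 + k)²
A(-31, 181) + H*(1*2) = (6 + 181)² - 2/2047 = 187² - 1/2047*2 = 34969 - 2/2047 = 71581541/2047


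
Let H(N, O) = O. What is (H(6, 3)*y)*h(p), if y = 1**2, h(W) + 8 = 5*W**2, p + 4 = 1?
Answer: 111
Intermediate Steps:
p = -3 (p = -4 + 1 = -3)
h(W) = -8 + 5*W**2
y = 1
(H(6, 3)*y)*h(p) = (3*1)*(-8 + 5*(-3)**2) = 3*(-8 + 5*9) = 3*(-8 + 45) = 3*37 = 111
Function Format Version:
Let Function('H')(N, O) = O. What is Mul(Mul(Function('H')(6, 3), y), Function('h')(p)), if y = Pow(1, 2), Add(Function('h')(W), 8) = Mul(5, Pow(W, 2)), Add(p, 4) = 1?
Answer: 111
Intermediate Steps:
p = -3 (p = Add(-4, 1) = -3)
Function('h')(W) = Add(-8, Mul(5, Pow(W, 2)))
y = 1
Mul(Mul(Function('H')(6, 3), y), Function('h')(p)) = Mul(Mul(3, 1), Add(-8, Mul(5, Pow(-3, 2)))) = Mul(3, Add(-8, Mul(5, 9))) = Mul(3, Add(-8, 45)) = Mul(3, 37) = 111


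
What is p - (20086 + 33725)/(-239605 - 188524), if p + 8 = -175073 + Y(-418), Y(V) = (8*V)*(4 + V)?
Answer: 517751438026/428129 ≈ 1.2093e+6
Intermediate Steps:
Y(V) = 8*V*(4 + V)
p = 1209335 (p = -8 + (-175073 + 8*(-418)*(4 - 418)) = -8 + (-175073 + 8*(-418)*(-414)) = -8 + (-175073 + 1384416) = -8 + 1209343 = 1209335)
p - (20086 + 33725)/(-239605 - 188524) = 1209335 - (20086 + 33725)/(-239605 - 188524) = 1209335 - 53811/(-428129) = 1209335 - 53811*(-1)/428129 = 1209335 - 1*(-53811/428129) = 1209335 + 53811/428129 = 517751438026/428129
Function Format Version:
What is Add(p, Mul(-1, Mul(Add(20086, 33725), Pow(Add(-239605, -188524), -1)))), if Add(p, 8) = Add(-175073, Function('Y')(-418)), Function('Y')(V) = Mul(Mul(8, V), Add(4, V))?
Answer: Rational(517751438026, 428129) ≈ 1.2093e+6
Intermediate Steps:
Function('Y')(V) = Mul(8, V, Add(4, V))
p = 1209335 (p = Add(-8, Add(-175073, Mul(8, -418, Add(4, -418)))) = Add(-8, Add(-175073, Mul(8, -418, -414))) = Add(-8, Add(-175073, 1384416)) = Add(-8, 1209343) = 1209335)
Add(p, Mul(-1, Mul(Add(20086, 33725), Pow(Add(-239605, -188524), -1)))) = Add(1209335, Mul(-1, Mul(Add(20086, 33725), Pow(Add(-239605, -188524), -1)))) = Add(1209335, Mul(-1, Mul(53811, Pow(-428129, -1)))) = Add(1209335, Mul(-1, Mul(53811, Rational(-1, 428129)))) = Add(1209335, Mul(-1, Rational(-53811, 428129))) = Add(1209335, Rational(53811, 428129)) = Rational(517751438026, 428129)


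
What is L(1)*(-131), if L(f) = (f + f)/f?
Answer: -262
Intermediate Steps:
L(f) = 2 (L(f) = (2*f)/f = 2)
L(1)*(-131) = 2*(-131) = -262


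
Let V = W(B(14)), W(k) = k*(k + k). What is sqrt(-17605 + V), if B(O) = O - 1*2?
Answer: I*sqrt(17317) ≈ 131.59*I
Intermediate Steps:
B(O) = -2 + O (B(O) = O - 2 = -2 + O)
W(k) = 2*k**2 (W(k) = k*(2*k) = 2*k**2)
V = 288 (V = 2*(-2 + 14)**2 = 2*12**2 = 2*144 = 288)
sqrt(-17605 + V) = sqrt(-17605 + 288) = sqrt(-17317) = I*sqrt(17317)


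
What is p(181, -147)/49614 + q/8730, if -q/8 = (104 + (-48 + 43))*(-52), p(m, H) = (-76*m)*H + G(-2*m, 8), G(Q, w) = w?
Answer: 547127366/12031395 ≈ 45.475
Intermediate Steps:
p(m, H) = 8 - 76*H*m (p(m, H) = (-76*m)*H + 8 = -76*H*m + 8 = 8 - 76*H*m)
q = 41184 (q = -8*(104 + (-48 + 43))*(-52) = -8*(104 - 5)*(-52) = -792*(-52) = -8*(-5148) = 41184)
p(181, -147)/49614 + q/8730 = (8 - 76*(-147)*181)/49614 + 41184/8730 = (8 + 2022132)*(1/49614) + 41184*(1/8730) = 2022140*(1/49614) + 2288/485 = 1011070/24807 + 2288/485 = 547127366/12031395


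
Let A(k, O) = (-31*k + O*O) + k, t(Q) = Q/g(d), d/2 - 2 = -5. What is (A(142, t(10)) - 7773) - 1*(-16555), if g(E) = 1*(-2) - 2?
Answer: 18113/4 ≈ 4528.3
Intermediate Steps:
d = -6 (d = 4 + 2*(-5) = 4 - 10 = -6)
g(E) = -4 (g(E) = -2 - 2 = -4)
t(Q) = -Q/4 (t(Q) = Q/(-4) = Q*(-1/4) = -Q/4)
A(k, O) = O**2 - 30*k (A(k, O) = (-31*k + O**2) + k = (O**2 - 31*k) + k = O**2 - 30*k)
(A(142, t(10)) - 7773) - 1*(-16555) = (((-1/4*10)**2 - 30*142) - 7773) - 1*(-16555) = (((-5/2)**2 - 4260) - 7773) + 16555 = ((25/4 - 4260) - 7773) + 16555 = (-17015/4 - 7773) + 16555 = -48107/4 + 16555 = 18113/4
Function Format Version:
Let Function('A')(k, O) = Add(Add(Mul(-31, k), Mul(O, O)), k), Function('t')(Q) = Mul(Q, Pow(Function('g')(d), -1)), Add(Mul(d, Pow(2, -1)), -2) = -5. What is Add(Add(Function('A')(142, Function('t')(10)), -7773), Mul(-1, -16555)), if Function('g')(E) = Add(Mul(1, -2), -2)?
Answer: Rational(18113, 4) ≈ 4528.3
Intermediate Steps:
d = -6 (d = Add(4, Mul(2, -5)) = Add(4, -10) = -6)
Function('g')(E) = -4 (Function('g')(E) = Add(-2, -2) = -4)
Function('t')(Q) = Mul(Rational(-1, 4), Q) (Function('t')(Q) = Mul(Q, Pow(-4, -1)) = Mul(Q, Rational(-1, 4)) = Mul(Rational(-1, 4), Q))
Function('A')(k, O) = Add(Pow(O, 2), Mul(-30, k)) (Function('A')(k, O) = Add(Add(Mul(-31, k), Pow(O, 2)), k) = Add(Add(Pow(O, 2), Mul(-31, k)), k) = Add(Pow(O, 2), Mul(-30, k)))
Add(Add(Function('A')(142, Function('t')(10)), -7773), Mul(-1, -16555)) = Add(Add(Add(Pow(Mul(Rational(-1, 4), 10), 2), Mul(-30, 142)), -7773), Mul(-1, -16555)) = Add(Add(Add(Pow(Rational(-5, 2), 2), -4260), -7773), 16555) = Add(Add(Add(Rational(25, 4), -4260), -7773), 16555) = Add(Add(Rational(-17015, 4), -7773), 16555) = Add(Rational(-48107, 4), 16555) = Rational(18113, 4)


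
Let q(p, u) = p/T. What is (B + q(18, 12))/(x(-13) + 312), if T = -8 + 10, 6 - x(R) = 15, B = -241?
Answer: -232/303 ≈ -0.76568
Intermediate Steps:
x(R) = -9 (x(R) = 6 - 1*15 = 6 - 15 = -9)
T = 2
q(p, u) = p/2
(B + q(18, 12))/(x(-13) + 312) = (-241 + (½)*18)/(-9 + 312) = (-241 + 9)/303 = -232*1/303 = -232/303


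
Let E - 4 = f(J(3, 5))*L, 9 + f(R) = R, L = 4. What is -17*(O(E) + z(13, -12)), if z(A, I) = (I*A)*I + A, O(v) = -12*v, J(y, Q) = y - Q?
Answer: -40205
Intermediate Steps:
f(R) = -9 + R
E = -40 (E = 4 + (-9 + (3 - 1*5))*4 = 4 + (-9 + (3 - 5))*4 = 4 + (-9 - 2)*4 = 4 - 11*4 = 4 - 44 = -40)
z(A, I) = A + A*I² (z(A, I) = (A*I)*I + A = A*I² + A = A + A*I²)
-17*(O(E) + z(13, -12)) = -17*(-12*(-40) + 13*(1 + (-12)²)) = -17*(480 + 13*(1 + 144)) = -17*(480 + 13*145) = -17*(480 + 1885) = -17*2365 = -40205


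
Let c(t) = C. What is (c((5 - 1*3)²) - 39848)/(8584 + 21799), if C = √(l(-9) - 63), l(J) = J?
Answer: -39848/30383 + 6*I*√2/30383 ≈ -1.3115 + 0.00027928*I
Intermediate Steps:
C = 6*I*√2 (C = √(-9 - 63) = √(-72) = 6*I*√2 ≈ 8.4853*I)
c(t) = 6*I*√2
(c((5 - 1*3)²) - 39848)/(8584 + 21799) = (6*I*√2 - 39848)/(8584 + 21799) = (-39848 + 6*I*√2)/30383 = (-39848 + 6*I*√2)*(1/30383) = -39848/30383 + 6*I*√2/30383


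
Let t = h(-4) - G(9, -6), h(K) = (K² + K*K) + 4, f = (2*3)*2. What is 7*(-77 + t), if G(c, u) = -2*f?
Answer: -119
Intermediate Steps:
f = 12 (f = 6*2 = 12)
h(K) = 4 + 2*K² (h(K) = (K² + K²) + 4 = 2*K² + 4 = 4 + 2*K²)
G(c, u) = -24 (G(c, u) = -2*12 = -24)
t = 60 (t = (4 + 2*(-4)²) - 1*(-24) = (4 + 2*16) + 24 = (4 + 32) + 24 = 36 + 24 = 60)
7*(-77 + t) = 7*(-77 + 60) = 7*(-17) = -119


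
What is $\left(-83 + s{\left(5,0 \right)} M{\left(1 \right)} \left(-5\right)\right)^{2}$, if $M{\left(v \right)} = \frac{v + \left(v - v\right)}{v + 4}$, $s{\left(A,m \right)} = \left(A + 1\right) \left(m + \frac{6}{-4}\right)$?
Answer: $5476$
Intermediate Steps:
$s{\left(A,m \right)} = \left(1 + A\right) \left(- \frac{3}{2} + m\right)$ ($s{\left(A,m \right)} = \left(1 + A\right) \left(m + 6 \left(- \frac{1}{4}\right)\right) = \left(1 + A\right) \left(m - \frac{3}{2}\right) = \left(1 + A\right) \left(- \frac{3}{2} + m\right)$)
$M{\left(v \right)} = \frac{v}{4 + v}$ ($M{\left(v \right)} = \frac{v + 0}{4 + v} = \frac{v}{4 + v}$)
$\left(-83 + s{\left(5,0 \right)} M{\left(1 \right)} \left(-5\right)\right)^{2} = \left(-83 + \left(- \frac{3}{2} + 0 - \frac{15}{2} + 5 \cdot 0\right) 1 \frac{1}{4 + 1} \left(-5\right)\right)^{2} = \left(-83 + \left(- \frac{3}{2} + 0 - \frac{15}{2} + 0\right) 1 \cdot \frac{1}{5} \left(-5\right)\right)^{2} = \left(-83 + - 9 \cdot 1 \cdot \frac{1}{5} \left(-5\right)\right)^{2} = \left(-83 + \left(-9\right) \frac{1}{5} \left(-5\right)\right)^{2} = \left(-83 - -9\right)^{2} = \left(-83 + 9\right)^{2} = \left(-74\right)^{2} = 5476$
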